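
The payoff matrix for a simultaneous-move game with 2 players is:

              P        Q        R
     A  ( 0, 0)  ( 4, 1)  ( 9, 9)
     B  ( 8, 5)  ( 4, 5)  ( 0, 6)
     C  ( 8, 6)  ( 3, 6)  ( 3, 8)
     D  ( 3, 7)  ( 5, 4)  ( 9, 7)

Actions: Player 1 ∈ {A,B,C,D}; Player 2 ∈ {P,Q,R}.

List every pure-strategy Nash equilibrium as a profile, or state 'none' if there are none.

(A,P): not NE [P1→C gives 8>0; P2→R gives 9>0]
(A,Q): not NE [P1→D gives 5>4; P2→R gives 9>1]
(A,R): NE
(B,P): not NE [P2→R gives 6>5]
(B,Q): not NE [P1→D gives 5>4; P2→R gives 6>5]
(B,R): not NE [P1→D gives 9>0]
(C,P): not NE [P2→R gives 8>6]
(C,Q): not NE [P1→D gives 5>3; P2→R gives 8>6]
(C,R): not NE [P1→D gives 9>3]
(D,P): not NE [P1→C gives 8>3]
(D,Q): not NE [P2→R gives 7>4]
(D,R): NE

NE set: (A,R), (D,R)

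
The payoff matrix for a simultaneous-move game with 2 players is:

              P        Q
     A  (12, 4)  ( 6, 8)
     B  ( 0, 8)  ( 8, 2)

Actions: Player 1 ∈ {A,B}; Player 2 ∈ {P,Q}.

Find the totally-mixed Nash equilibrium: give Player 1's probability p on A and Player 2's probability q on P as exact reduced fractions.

P1 indiff ⇒ q·12+(1-q)·6 = q·0+(1-q)·8 ⇒ q(12) = (1-q)(2) ⇒ q = 1/7
P2 indiff ⇒ p·4+(1-p)·8 = p·8+(1-p)·2 ⇒ p(-4) = (1-p)(-6) ⇒ p = 3/5

P1 mixes 3/5 on A; P2 mixes 1/7 on P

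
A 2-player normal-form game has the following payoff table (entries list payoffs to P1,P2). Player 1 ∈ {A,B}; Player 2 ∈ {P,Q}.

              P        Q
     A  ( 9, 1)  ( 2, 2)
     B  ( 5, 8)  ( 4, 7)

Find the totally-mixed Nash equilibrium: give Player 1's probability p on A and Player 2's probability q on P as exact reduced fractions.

P1 mixes 1/2 on A; P2 mixes 1/3 on P

P1 indiff ⇒ q·9+(1-q)·2 = q·5+(1-q)·4 ⇒ q(4) = (1-q)(2) ⇒ q = 1/3
P2 indiff ⇒ p·1+(1-p)·8 = p·2+(1-p)·7 ⇒ p(-1) = (1-p)(-1) ⇒ p = 1/2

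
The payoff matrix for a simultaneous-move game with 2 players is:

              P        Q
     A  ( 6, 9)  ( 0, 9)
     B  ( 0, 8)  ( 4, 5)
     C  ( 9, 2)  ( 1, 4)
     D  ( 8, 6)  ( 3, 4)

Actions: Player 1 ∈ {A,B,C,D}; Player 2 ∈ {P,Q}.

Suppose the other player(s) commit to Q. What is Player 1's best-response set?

u_1(A vs Q) = 0
u_1(B vs Q) = 4
u_1(C vs Q) = 1
u_1(D vs Q) = 3
max payoff 4 at {B}

argmax u_1 = {B}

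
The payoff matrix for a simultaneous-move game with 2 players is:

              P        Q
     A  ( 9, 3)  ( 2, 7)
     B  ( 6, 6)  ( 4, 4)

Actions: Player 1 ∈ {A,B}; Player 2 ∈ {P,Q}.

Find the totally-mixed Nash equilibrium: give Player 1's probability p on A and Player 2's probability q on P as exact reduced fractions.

P1 indiff ⇒ q·9+(1-q)·2 = q·6+(1-q)·4 ⇒ q(3) = (1-q)(2) ⇒ q = 2/5
P2 indiff ⇒ p·3+(1-p)·6 = p·7+(1-p)·4 ⇒ p(-4) = (1-p)(-2) ⇒ p = 1/3

(p,q) = (1/3, 2/5)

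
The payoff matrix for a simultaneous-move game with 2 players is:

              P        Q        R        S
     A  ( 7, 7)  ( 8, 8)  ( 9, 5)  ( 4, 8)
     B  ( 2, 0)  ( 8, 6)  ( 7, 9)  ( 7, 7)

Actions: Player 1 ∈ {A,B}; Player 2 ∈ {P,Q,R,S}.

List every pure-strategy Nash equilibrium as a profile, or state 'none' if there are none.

(A,P): not NE [P2→S gives 8>7]
(A,Q): NE
(A,R): not NE [P2→S gives 8>5]
(A,S): not NE [P1→B gives 7>4]
(B,P): not NE [P1→A gives 7>2; P2→R gives 9>0]
(B,Q): not NE [P2→R gives 9>6]
(B,R): not NE [P1→A gives 9>7]
(B,S): not NE [P2→R gives 9>7]

NE set: (A,Q)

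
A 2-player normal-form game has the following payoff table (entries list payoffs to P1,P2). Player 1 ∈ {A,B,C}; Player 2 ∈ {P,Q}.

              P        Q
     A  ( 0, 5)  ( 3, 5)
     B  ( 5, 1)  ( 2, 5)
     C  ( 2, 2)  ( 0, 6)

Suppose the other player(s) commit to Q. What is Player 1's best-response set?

P1 best: {A}

u_1(A vs Q) = 3
u_1(B vs Q) = 2
u_1(C vs Q) = 0
max payoff 3 at {A}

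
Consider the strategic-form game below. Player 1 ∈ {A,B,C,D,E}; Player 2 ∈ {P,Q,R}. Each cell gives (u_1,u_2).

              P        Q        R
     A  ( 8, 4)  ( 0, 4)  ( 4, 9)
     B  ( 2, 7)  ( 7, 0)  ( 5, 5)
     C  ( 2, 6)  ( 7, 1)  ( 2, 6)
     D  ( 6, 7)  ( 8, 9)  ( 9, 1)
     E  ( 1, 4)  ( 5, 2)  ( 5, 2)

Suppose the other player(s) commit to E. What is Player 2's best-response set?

BR_2 = {P}

u_2(P vs E) = 4
u_2(Q vs E) = 2
u_2(R vs E) = 2
max payoff 4 at {P}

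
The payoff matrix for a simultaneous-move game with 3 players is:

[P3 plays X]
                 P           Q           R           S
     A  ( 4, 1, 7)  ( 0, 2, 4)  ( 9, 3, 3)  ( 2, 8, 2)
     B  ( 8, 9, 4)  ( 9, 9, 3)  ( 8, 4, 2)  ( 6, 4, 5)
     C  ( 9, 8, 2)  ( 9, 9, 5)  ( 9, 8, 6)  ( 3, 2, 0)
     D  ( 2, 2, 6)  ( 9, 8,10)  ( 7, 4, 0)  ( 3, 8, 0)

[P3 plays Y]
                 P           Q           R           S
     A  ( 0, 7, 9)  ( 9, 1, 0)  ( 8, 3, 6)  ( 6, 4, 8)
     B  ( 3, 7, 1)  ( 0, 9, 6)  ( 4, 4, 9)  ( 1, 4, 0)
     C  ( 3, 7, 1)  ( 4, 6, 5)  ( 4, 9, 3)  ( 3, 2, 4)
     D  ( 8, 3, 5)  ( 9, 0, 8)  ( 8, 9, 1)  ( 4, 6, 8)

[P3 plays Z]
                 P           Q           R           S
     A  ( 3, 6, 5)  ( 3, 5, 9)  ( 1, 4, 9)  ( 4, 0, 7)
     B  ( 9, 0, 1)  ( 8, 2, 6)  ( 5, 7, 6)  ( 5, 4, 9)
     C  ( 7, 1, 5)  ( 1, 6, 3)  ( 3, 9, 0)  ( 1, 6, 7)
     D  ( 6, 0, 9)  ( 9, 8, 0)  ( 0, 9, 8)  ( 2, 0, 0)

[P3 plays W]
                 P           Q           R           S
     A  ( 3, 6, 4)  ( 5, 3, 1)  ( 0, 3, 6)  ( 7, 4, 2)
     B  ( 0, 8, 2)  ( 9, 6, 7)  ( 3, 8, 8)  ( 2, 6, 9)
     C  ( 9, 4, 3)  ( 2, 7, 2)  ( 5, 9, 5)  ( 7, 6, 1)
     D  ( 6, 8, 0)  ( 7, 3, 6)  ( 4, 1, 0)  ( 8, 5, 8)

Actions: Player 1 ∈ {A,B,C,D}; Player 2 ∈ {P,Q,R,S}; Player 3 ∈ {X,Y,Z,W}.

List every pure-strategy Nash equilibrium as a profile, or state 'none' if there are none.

NE set: (C,Q,X), (D,Q,X)

(A,P,X): not NE [P1→C gives 9>4; P2→S gives 8>1; P3→Y gives 9>7]
(A,P,Y): not NE [P1→D gives 8>0]
(A,P,Z): not NE [P1→B gives 9>3; P3→Y gives 9>5]
(A,P,W): not NE [P1→C gives 9>3; P3→Y gives 9>4]
(A,Q,X): not NE [P1→D gives 9>0; P2→S gives 8>2; P3→Z gives 9>4]
(A,Q,Y): not NE [P2→P gives 7>1; P3→Z gives 9>0]
(A,Q,Z): not NE [P1→D gives 9>3; P2→P gives 6>5]
(A,Q,W): not NE [P1→B gives 9>5; P2→P gives 6>3; P3→Z gives 9>1]
(A,R,X): not NE [P2→S gives 8>3; P3→Z gives 9>3]
(A,R,Y): not NE [P2→P gives 7>3; P3→Z gives 9>6]
(A,R,Z): not NE [P1→B gives 5>1; P2→P gives 6>4]
(A,R,W): not NE [P1→C gives 5>0; P2→P gives 6>3; P3→Z gives 9>6]
(A,S,X): not NE [P1→B gives 6>2; P3→Y gives 8>2]
(A,S,Y): not NE [P2→P gives 7>4]
(A,S,Z): not NE [P1→B gives 5>4; P2→P gives 6>0; P3→Y gives 8>7]
(A,S,W): not NE [P1→D gives 8>7; P2→P gives 6>4; P3→Y gives 8>2]
(B,P,X): not NE [P1→C gives 9>8]
(B,P,Y): not NE [P1→D gives 8>3; P2→Q gives 9>7; P3→X gives 4>1]
(B,P,Z): not NE [P2→R gives 7>0; P3→X gives 4>1]
(B,P,W): not NE [P1→C gives 9>0; P3→X gives 4>2]
(B,Q,X): not NE [P3→W gives 7>3]
(B,Q,Y): not NE [P1→D gives 9>0; P3→W gives 7>6]
(B,Q,Z): not NE [P1→D gives 9>8; P2→R gives 7>2; P3→W gives 7>6]
(B,Q,W): not NE [P2→R gives 8>6]
(B,R,X): not NE [P1→C gives 9>8; P2→Q gives 9>4; P3→Y gives 9>2]
(B,R,Y): not NE [P1→D gives 8>4; P2→Q gives 9>4]
(B,R,Z): not NE [P3→Y gives 9>6]
(B,R,W): not NE [P1→C gives 5>3; P3→Y gives 9>8]
(B,S,X): not NE [P2→Q gives 9>4; P3→W gives 9>5]
(B,S,Y): not NE [P1→A gives 6>1; P2→Q gives 9>4; P3→W gives 9>0]
(B,S,Z): not NE [P2→R gives 7>4]
(B,S,W): not NE [P1→D gives 8>2; P2→R gives 8>6]
(C,P,X): not NE [P2→Q gives 9>8; P3→Z gives 5>2]
(C,P,Y): not NE [P1→D gives 8>3; P2→R gives 9>7; P3→Z gives 5>1]
(C,P,Z): not NE [P1→B gives 9>7; P2→R gives 9>1]
(C,P,W): not NE [P2→R gives 9>4; P3→Z gives 5>3]
(C,Q,X): NE
(C,Q,Y): not NE [P1→D gives 9>4; P2→R gives 9>6]
(C,Q,Z): not NE [P1→D gives 9>1; P2→R gives 9>6; P3→Y gives 5>3]
(C,Q,W): not NE [P1→B gives 9>2; P2→R gives 9>7; P3→Y gives 5>2]
(C,R,X): not NE [P2→Q gives 9>8]
(C,R,Y): not NE [P1→D gives 8>4; P3→X gives 6>3]
(C,R,Z): not NE [P1→B gives 5>3; P3→X gives 6>0]
(C,R,W): not NE [P3→X gives 6>5]
(C,S,X): not NE [P1→B gives 6>3; P2→Q gives 9>2; P3→Z gives 7>0]
(C,S,Y): not NE [P1→A gives 6>3; P2→R gives 9>2; P3→Z gives 7>4]
(C,S,Z): not NE [P1→B gives 5>1; P2→R gives 9>6]
(C,S,W): not NE [P1→D gives 8>7; P2→R gives 9>6; P3→Z gives 7>1]
(D,P,X): not NE [P1→C gives 9>2; P2→S gives 8>2; P3→Z gives 9>6]
(D,P,Y): not NE [P2→R gives 9>3; P3→Z gives 9>5]
(D,P,Z): not NE [P1→B gives 9>6; P2→R gives 9>0]
(D,P,W): not NE [P1→C gives 9>6; P3→Z gives 9>0]
(D,Q,X): NE
(D,Q,Y): not NE [P2→R gives 9>0; P3→X gives 10>8]
(D,Q,Z): not NE [P2→R gives 9>8; P3→X gives 10>0]
(D,Q,W): not NE [P1→B gives 9>7; P2→P gives 8>3; P3→X gives 10>6]
(D,R,X): not NE [P1→C gives 9>7; P2→S gives 8>4; P3→Z gives 8>0]
(D,R,Y): not NE [P3→Z gives 8>1]
(D,R,Z): not NE [P1→B gives 5>0]
(D,R,W): not NE [P1→C gives 5>4; P2→P gives 8>1; P3→Z gives 8>0]
(D,S,X): not NE [P1→B gives 6>3; P3→W gives 8>0]
(D,S,Y): not NE [P1→A gives 6>4; P2→R gives 9>6]
(D,S,Z): not NE [P1→B gives 5>2; P2→R gives 9>0; P3→W gives 8>0]
(D,S,W): not NE [P2→P gives 8>5]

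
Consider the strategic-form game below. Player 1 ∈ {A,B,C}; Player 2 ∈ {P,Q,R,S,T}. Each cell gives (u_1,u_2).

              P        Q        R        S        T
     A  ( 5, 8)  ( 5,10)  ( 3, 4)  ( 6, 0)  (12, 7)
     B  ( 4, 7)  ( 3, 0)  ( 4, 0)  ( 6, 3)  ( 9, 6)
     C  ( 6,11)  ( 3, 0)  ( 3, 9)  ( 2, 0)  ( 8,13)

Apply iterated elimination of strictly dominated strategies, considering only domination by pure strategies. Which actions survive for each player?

IESDS → P1:{A,C} P2:{P,Q,T}

P2 drop R (P beats it: A:8>4 B:7>0 C:11>9)
P2 drop S (P beats it: A:8>0 B:7>3 C:11>0)
P1 drop B (A beats it: P:5>4 Q:5>3 T:12>9)
P1→{A,C} P2→{P,Q,T}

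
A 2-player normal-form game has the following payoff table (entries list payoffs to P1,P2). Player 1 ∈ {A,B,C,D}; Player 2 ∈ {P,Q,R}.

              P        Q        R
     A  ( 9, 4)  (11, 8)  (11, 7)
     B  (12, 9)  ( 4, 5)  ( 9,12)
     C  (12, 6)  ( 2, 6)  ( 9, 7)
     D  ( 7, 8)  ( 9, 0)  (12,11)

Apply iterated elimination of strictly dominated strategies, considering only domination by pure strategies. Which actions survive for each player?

P2 drop P (R beats it: A:7>4 B:12>9 C:7>6 D:11>8)
P1 drop B (A beats it: Q:11>4 R:11>9)
P1 drop C (A beats it: Q:11>2 R:11>9)
P1→{A,D} P2→{Q,R}

IESDS → P1:{A,D} P2:{Q,R}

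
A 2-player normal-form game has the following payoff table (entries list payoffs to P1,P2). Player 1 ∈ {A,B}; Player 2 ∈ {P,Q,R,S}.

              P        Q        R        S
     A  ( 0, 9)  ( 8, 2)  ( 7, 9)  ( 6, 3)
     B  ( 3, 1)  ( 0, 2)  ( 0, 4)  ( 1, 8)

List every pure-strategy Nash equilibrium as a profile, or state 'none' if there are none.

(A,P): not NE [P1→B gives 3>0]
(A,Q): not NE [P2→R gives 9>2]
(A,R): NE
(A,S): not NE [P2→R gives 9>3]
(B,P): not NE [P2→S gives 8>1]
(B,Q): not NE [P1→A gives 8>0; P2→S gives 8>2]
(B,R): not NE [P1→A gives 7>0; P2→S gives 8>4]
(B,S): not NE [P1→A gives 6>1]

NE set: (A,R)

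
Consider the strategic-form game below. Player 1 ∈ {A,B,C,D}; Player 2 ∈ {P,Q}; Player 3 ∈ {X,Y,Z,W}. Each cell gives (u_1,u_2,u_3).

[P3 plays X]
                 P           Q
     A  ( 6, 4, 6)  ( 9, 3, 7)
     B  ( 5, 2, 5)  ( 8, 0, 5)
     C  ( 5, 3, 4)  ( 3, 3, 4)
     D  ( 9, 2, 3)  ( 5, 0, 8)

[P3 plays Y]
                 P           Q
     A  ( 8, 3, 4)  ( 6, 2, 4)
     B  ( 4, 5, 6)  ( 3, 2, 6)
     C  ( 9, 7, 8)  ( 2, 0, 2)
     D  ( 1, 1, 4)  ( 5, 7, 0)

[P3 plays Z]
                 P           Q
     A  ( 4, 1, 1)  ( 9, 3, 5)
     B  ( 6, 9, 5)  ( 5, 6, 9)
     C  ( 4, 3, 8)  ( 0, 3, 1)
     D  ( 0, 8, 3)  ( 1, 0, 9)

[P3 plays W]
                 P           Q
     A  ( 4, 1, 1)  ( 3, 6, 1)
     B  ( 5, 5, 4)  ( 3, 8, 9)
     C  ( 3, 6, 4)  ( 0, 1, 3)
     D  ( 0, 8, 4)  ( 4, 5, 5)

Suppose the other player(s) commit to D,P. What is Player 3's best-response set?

BR_3 = {Y,W}

u_3(X vs D,P) = 3
u_3(Y vs D,P) = 4
u_3(Z vs D,P) = 3
u_3(W vs D,P) = 4
max payoff 4 at {Y,W}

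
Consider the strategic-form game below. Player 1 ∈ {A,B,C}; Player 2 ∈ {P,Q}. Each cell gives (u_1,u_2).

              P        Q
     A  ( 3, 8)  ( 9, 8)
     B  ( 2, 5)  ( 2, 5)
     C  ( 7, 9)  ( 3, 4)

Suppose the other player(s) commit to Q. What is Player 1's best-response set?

BR_1 = {A}

u_1(A vs Q) = 9
u_1(B vs Q) = 2
u_1(C vs Q) = 3
max payoff 9 at {A}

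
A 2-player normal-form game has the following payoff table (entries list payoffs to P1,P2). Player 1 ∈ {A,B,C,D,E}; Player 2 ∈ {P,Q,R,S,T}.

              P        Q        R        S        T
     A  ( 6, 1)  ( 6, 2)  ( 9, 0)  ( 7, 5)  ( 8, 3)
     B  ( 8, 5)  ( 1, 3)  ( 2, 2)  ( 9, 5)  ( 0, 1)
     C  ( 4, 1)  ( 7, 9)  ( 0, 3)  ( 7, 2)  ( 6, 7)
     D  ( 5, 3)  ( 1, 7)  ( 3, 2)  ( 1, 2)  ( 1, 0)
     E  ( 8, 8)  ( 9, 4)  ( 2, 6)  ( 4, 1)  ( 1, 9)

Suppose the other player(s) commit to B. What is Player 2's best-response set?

argmax u_2 = {P,S}

u_2(P vs B) = 5
u_2(Q vs B) = 3
u_2(R vs B) = 2
u_2(S vs B) = 5
u_2(T vs B) = 1
max payoff 5 at {P,S}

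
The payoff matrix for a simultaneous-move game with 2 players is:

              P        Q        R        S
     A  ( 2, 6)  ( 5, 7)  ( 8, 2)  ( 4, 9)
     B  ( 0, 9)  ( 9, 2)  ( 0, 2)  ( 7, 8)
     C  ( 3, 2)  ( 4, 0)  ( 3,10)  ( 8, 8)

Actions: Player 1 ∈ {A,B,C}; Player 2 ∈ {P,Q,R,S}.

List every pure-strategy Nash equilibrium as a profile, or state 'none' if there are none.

PSNE: ∅

(A,P): not NE [P1→C gives 3>2; P2→S gives 9>6]
(A,Q): not NE [P1→B gives 9>5; P2→S gives 9>7]
(A,R): not NE [P2→S gives 9>2]
(A,S): not NE [P1→C gives 8>4]
(B,P): not NE [P1→C gives 3>0]
(B,Q): not NE [P2→P gives 9>2]
(B,R): not NE [P1→A gives 8>0; P2→P gives 9>2]
(B,S): not NE [P1→C gives 8>7; P2→P gives 9>8]
(C,P): not NE [P2→R gives 10>2]
(C,Q): not NE [P1→B gives 9>4; P2→R gives 10>0]
(C,R): not NE [P1→A gives 8>3]
(C,S): not NE [P2→R gives 10>8]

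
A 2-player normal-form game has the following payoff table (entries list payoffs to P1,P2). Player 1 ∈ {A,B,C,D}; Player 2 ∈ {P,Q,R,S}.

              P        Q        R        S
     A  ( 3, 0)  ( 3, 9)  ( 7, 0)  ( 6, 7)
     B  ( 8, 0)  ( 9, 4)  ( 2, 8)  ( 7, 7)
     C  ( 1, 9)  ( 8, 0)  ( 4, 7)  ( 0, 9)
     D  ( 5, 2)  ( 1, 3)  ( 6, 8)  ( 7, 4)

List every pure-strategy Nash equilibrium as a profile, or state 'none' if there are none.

(A,P): not NE [P1→B gives 8>3; P2→Q gives 9>0]
(A,Q): not NE [P1→B gives 9>3]
(A,R): not NE [P2→Q gives 9>0]
(A,S): not NE [P1→D gives 7>6; P2→Q gives 9>7]
(B,P): not NE [P2→R gives 8>0]
(B,Q): not NE [P2→R gives 8>4]
(B,R): not NE [P1→A gives 7>2]
(B,S): not NE [P2→R gives 8>7]
(C,P): not NE [P1→B gives 8>1]
(C,Q): not NE [P1→B gives 9>8; P2→S gives 9>0]
(C,R): not NE [P1→A gives 7>4; P2→S gives 9>7]
(C,S): not NE [P1→D gives 7>0]
(D,P): not NE [P1→B gives 8>5; P2→R gives 8>2]
(D,Q): not NE [P1→B gives 9>1; P2→R gives 8>3]
(D,R): not NE [P1→A gives 7>6]
(D,S): not NE [P2→R gives 8>4]

No pure NE.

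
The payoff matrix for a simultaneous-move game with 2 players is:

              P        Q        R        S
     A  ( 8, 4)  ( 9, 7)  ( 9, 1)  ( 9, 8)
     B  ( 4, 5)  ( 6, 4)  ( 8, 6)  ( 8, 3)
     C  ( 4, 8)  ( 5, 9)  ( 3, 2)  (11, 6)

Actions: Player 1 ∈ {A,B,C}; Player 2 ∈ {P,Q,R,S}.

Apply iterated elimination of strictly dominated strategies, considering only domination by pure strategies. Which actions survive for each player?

Remaining: P1:{A,C} P2:{Q,S}

P1 drop B (A beats it: P:8>4 Q:9>6 R:9>8 S:9>8)
P2 drop P (Q beats it: A:7>4 C:9>8)
P2 drop R (Q beats it: A:7>1 C:9>2)
P1→{A,C} P2→{Q,S}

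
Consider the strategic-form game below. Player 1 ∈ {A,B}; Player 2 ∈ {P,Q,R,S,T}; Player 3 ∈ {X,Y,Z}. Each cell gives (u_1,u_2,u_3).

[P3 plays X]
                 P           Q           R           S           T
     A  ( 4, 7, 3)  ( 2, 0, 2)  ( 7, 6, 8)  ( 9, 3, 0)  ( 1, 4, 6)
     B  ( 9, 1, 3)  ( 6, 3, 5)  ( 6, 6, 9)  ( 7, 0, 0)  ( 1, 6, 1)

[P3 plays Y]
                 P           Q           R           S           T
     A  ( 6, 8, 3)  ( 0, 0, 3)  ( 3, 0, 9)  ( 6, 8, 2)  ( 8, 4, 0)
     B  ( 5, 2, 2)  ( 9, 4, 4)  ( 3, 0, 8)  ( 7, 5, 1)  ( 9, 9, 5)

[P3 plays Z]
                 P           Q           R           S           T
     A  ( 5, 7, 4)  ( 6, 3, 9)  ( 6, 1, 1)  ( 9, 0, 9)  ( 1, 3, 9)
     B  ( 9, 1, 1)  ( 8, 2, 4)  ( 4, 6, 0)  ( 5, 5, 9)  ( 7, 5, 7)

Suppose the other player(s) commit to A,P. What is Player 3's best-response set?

u_3(X vs A,P) = 3
u_3(Y vs A,P) = 3
u_3(Z vs A,P) = 4
max payoff 4 at {Z}

P3 best: {Z}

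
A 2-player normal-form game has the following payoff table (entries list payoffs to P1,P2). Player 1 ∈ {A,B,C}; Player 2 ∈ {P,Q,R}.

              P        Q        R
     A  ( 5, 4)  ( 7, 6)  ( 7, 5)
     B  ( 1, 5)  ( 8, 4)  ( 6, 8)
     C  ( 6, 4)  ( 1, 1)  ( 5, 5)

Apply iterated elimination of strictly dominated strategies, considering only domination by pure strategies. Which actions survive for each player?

Remaining: P1:{A,B} P2:{Q,R}

P2 drop P (R beats it: A:5>4 B:8>5 C:5>4)
P1 drop C (A beats it: Q:7>1 R:7>5)
P1→{A,B} P2→{Q,R}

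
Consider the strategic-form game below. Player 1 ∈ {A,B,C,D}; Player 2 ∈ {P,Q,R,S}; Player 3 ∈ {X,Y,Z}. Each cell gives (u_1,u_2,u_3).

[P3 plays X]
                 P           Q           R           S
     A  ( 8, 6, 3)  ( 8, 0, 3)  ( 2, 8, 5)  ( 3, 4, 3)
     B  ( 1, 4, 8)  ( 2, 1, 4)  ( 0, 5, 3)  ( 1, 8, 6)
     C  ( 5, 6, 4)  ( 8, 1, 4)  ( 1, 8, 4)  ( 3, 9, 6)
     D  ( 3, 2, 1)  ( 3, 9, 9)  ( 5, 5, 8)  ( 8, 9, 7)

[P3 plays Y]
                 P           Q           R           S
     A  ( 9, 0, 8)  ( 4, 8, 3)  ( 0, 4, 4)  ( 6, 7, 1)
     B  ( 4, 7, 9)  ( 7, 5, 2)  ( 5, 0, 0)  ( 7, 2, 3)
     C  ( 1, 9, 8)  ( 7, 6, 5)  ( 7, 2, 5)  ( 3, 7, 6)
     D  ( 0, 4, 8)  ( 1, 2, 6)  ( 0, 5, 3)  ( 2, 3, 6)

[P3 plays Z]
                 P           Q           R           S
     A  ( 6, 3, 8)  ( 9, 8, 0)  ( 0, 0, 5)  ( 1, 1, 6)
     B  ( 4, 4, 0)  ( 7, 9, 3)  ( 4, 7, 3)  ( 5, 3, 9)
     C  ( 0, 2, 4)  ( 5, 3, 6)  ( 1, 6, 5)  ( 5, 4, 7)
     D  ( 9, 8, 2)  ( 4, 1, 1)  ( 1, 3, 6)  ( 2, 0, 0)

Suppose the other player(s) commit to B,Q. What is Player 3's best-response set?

P3 best: {X}

u_3(X vs B,Q) = 4
u_3(Y vs B,Q) = 2
u_3(Z vs B,Q) = 3
max payoff 4 at {X}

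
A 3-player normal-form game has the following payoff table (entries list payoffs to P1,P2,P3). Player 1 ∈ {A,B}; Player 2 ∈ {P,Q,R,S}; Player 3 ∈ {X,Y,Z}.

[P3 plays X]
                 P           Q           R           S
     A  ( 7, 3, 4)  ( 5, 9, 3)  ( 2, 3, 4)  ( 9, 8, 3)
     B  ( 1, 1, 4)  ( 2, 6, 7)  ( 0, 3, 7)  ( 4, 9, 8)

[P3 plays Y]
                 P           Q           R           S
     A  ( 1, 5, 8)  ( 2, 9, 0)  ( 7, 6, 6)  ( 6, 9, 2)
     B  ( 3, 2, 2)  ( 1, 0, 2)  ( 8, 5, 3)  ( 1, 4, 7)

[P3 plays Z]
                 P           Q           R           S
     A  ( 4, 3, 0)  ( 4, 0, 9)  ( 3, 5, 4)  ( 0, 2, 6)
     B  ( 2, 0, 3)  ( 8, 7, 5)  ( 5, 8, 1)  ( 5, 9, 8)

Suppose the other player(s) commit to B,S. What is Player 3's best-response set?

argmax u_3 = {X,Z}

u_3(X vs B,S) = 8
u_3(Y vs B,S) = 7
u_3(Z vs B,S) = 8
max payoff 8 at {X,Z}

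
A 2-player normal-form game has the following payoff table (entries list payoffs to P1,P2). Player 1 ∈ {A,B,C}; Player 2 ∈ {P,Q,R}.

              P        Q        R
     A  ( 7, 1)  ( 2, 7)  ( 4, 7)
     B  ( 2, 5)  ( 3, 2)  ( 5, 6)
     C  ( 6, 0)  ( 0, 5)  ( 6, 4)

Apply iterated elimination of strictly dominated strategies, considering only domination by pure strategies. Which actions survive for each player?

Survivors P1:{B,C} P2:{Q,R}

P2 drop P (R beats it: A:7>1 B:6>5 C:4>0)
P1 drop A (B beats it: Q:3>2 R:5>4)
P1→{B,C} P2→{Q,R}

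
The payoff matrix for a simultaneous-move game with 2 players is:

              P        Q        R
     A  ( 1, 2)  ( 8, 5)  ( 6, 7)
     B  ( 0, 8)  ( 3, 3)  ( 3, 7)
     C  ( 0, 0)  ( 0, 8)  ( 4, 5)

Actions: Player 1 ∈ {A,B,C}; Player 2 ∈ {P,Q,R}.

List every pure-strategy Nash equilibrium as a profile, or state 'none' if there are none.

(A,P): not NE [P2→R gives 7>2]
(A,Q): not NE [P2→R gives 7>5]
(A,R): NE
(B,P): not NE [P1→A gives 1>0]
(B,Q): not NE [P1→A gives 8>3; P2→P gives 8>3]
(B,R): not NE [P1→A gives 6>3; P2→P gives 8>7]
(C,P): not NE [P1→A gives 1>0; P2→Q gives 8>0]
(C,Q): not NE [P1→A gives 8>0]
(C,R): not NE [P1→A gives 6>4; P2→Q gives 8>5]

NE set: (A,R)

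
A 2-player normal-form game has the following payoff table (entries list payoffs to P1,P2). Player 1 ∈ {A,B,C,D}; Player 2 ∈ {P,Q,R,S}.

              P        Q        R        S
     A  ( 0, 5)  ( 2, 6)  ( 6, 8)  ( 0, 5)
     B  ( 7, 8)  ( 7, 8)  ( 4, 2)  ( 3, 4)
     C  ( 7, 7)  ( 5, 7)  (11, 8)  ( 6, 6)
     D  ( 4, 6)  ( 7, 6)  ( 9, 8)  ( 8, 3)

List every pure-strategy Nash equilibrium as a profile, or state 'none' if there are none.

(A,P): not NE [P1→C gives 7>0; P2→R gives 8>5]
(A,Q): not NE [P1→D gives 7>2; P2→R gives 8>6]
(A,R): not NE [P1→C gives 11>6]
(A,S): not NE [P1→D gives 8>0; P2→R gives 8>5]
(B,P): NE
(B,Q): NE
(B,R): not NE [P1→C gives 11>4; P2→Q gives 8>2]
(B,S): not NE [P1→D gives 8>3; P2→Q gives 8>4]
(C,P): not NE [P2→R gives 8>7]
(C,Q): not NE [P1→D gives 7>5; P2→R gives 8>7]
(C,R): NE
(C,S): not NE [P1→D gives 8>6; P2→R gives 8>6]
(D,P): not NE [P1→C gives 7>4; P2→R gives 8>6]
(D,Q): not NE [P2→R gives 8>6]
(D,R): not NE [P1→C gives 11>9]
(D,S): not NE [P2→R gives 8>3]

NE set: (B,P), (B,Q), (C,R)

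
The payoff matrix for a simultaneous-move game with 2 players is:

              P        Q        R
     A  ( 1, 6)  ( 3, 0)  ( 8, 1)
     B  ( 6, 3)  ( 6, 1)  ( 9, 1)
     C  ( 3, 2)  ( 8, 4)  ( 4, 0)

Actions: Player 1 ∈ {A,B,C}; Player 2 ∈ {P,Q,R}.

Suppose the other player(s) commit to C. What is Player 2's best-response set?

BR_2 = {Q}

u_2(P vs C) = 2
u_2(Q vs C) = 4
u_2(R vs C) = 0
max payoff 4 at {Q}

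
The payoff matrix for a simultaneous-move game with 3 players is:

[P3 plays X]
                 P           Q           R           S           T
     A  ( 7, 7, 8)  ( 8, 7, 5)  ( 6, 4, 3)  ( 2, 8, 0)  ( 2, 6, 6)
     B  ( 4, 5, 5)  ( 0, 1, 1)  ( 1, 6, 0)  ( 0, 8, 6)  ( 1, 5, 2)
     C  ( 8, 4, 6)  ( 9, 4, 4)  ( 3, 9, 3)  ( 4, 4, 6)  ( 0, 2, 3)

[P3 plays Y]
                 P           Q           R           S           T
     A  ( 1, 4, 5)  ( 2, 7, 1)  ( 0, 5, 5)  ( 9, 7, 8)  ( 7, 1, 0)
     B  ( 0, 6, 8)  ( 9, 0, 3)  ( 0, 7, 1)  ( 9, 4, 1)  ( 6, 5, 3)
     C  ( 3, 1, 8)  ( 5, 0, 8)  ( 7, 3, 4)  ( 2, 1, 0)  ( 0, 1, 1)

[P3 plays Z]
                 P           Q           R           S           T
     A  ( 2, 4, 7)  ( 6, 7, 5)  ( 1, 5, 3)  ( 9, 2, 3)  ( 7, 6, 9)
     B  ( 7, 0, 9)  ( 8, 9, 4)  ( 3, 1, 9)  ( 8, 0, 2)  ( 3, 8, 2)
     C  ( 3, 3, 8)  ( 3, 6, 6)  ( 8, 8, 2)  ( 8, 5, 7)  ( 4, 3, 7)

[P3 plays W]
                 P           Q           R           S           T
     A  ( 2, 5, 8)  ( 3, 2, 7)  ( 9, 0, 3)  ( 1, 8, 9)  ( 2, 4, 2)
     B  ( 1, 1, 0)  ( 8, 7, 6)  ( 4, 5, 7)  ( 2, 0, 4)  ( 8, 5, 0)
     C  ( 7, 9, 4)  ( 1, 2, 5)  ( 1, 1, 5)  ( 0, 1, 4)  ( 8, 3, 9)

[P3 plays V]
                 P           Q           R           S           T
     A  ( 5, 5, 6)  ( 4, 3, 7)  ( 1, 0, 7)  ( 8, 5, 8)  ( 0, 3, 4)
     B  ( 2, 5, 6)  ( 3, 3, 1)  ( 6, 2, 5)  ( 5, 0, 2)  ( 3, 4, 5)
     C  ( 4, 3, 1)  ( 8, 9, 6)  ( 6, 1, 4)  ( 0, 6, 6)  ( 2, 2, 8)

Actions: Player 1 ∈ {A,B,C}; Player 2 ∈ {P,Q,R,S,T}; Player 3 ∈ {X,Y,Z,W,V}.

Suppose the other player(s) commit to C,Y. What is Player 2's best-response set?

argmax u_2 = {R}

u_2(P vs C,Y) = 1
u_2(Q vs C,Y) = 0
u_2(R vs C,Y) = 3
u_2(S vs C,Y) = 1
u_2(T vs C,Y) = 1
max payoff 3 at {R}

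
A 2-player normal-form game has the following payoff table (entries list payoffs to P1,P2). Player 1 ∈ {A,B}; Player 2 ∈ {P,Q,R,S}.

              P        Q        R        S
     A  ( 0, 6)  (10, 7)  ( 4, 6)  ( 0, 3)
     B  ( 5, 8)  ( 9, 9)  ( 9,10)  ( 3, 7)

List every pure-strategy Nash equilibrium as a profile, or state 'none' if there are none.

NE set: (A,Q), (B,R)

(A,P): not NE [P1→B gives 5>0; P2→Q gives 7>6]
(A,Q): NE
(A,R): not NE [P1→B gives 9>4; P2→Q gives 7>6]
(A,S): not NE [P1→B gives 3>0; P2→Q gives 7>3]
(B,P): not NE [P2→R gives 10>8]
(B,Q): not NE [P1→A gives 10>9; P2→R gives 10>9]
(B,R): NE
(B,S): not NE [P2→R gives 10>7]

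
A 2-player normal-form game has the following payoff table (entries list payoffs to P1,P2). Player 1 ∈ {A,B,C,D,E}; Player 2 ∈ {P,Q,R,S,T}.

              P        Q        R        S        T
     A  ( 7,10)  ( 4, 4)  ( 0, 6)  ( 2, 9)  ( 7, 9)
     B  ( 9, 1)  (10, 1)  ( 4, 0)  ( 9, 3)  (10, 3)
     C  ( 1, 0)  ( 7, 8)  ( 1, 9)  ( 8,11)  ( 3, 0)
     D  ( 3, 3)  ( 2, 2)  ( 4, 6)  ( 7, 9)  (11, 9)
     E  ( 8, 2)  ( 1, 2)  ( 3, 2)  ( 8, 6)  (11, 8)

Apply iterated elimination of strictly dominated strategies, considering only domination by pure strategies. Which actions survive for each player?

Remaining: P1:{B,D,E} P2:{S,T}

P1 drop A (B beats it: P:9>7 Q:10>4 R:4>0 S:9>2 T:10>7)
P1 drop C (B beats it: P:9>1 Q:10>7 R:4>1 S:9>8 T:10>3)
P2 drop P (S beats it: B:3>1 D:9>3 E:6>2)
P2 drop Q (S beats it: B:3>1 D:9>2 E:6>2)
P2 drop R (S beats it: B:3>0 D:9>6 E:6>2)
P1→{B,D,E} P2→{S,T}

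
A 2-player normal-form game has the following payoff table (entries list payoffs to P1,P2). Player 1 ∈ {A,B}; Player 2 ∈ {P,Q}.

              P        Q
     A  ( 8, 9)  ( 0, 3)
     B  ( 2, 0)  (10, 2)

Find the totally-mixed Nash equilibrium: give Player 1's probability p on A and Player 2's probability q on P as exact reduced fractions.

P1 indiff ⇒ q·8+(1-q)·0 = q·2+(1-q)·10 ⇒ q(6) = (1-q)(10) ⇒ q = 5/8
P2 indiff ⇒ p·9+(1-p)·0 = p·3+(1-p)·2 ⇒ p(6) = (1-p)(2) ⇒ p = 1/4

(p,q) = (1/4, 5/8)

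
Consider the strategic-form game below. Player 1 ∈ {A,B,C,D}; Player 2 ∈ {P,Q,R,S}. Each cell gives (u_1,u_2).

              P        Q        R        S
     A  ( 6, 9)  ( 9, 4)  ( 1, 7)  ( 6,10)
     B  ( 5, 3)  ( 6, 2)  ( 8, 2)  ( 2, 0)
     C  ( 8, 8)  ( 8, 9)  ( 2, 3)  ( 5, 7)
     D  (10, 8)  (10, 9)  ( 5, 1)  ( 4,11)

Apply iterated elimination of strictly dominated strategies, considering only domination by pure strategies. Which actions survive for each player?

Survivors P1:{A,C,D} P2:{P,Q,S}

P2 drop R (P beats it: A:9>7 B:3>2 C:8>3 D:8>1)
P1 drop B (A beats it: P:6>5 Q:9>6 S:6>2)
P1→{A,C,D} P2→{P,Q,S}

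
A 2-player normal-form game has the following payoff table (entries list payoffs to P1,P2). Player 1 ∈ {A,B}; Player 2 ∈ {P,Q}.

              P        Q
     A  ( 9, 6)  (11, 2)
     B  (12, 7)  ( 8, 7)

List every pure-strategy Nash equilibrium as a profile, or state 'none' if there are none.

NE set: (B,P)

(A,P): not NE [P1→B gives 12>9]
(A,Q): not NE [P2→P gives 6>2]
(B,P): NE
(B,Q): not NE [P1→A gives 11>8]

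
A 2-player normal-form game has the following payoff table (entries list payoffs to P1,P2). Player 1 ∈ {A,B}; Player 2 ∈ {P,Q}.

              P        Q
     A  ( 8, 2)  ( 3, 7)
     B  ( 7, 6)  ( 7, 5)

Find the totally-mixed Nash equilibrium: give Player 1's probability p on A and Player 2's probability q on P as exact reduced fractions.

P1 indiff ⇒ q·8+(1-q)·3 = q·7+(1-q)·7 ⇒ q(1) = (1-q)(4) ⇒ q = 4/5
P2 indiff ⇒ p·2+(1-p)·6 = p·7+(1-p)·5 ⇒ p(-5) = (1-p)(-1) ⇒ p = 1/6

(p,q) = (1/6, 4/5)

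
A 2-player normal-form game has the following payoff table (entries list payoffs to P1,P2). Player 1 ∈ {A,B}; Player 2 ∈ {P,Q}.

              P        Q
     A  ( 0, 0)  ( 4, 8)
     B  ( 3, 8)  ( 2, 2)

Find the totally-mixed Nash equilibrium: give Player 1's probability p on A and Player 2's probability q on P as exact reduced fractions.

P1 indiff ⇒ q·0+(1-q)·4 = q·3+(1-q)·2 ⇒ q(-3) = (1-q)(-2) ⇒ q = 2/5
P2 indiff ⇒ p·0+(1-p)·8 = p·8+(1-p)·2 ⇒ p(-8) = (1-p)(-6) ⇒ p = 3/7

P1 mixes 3/7 on A; P2 mixes 2/5 on P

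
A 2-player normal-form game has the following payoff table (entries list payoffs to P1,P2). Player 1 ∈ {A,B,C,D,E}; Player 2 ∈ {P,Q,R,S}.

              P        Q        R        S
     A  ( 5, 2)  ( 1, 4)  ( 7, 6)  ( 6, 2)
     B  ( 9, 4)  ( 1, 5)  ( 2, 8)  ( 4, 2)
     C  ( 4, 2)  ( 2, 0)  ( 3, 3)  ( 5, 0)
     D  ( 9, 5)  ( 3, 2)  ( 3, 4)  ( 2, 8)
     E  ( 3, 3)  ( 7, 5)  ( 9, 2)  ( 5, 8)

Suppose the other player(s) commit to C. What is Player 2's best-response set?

u_2(P vs C) = 2
u_2(Q vs C) = 0
u_2(R vs C) = 3
u_2(S vs C) = 0
max payoff 3 at {R}

BR_2 = {R}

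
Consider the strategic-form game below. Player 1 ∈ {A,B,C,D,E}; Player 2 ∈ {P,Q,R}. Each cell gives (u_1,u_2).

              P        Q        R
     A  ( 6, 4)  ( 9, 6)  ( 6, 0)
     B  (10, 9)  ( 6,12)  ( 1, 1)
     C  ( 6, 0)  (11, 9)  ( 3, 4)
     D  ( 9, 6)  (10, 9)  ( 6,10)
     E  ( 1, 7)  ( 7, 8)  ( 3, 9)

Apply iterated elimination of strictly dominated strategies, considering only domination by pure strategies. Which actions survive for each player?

Remaining: P1:{A,C,D} P2:{Q,R}

P1 drop E (A beats it: P:6>1 Q:9>7 R:6>3)
P2 drop P (Q beats it: A:6>4 B:12>9 C:9>0 D:9>6)
P1 drop B (A beats it: Q:9>6 R:6>1)
P1→{A,C,D} P2→{Q,R}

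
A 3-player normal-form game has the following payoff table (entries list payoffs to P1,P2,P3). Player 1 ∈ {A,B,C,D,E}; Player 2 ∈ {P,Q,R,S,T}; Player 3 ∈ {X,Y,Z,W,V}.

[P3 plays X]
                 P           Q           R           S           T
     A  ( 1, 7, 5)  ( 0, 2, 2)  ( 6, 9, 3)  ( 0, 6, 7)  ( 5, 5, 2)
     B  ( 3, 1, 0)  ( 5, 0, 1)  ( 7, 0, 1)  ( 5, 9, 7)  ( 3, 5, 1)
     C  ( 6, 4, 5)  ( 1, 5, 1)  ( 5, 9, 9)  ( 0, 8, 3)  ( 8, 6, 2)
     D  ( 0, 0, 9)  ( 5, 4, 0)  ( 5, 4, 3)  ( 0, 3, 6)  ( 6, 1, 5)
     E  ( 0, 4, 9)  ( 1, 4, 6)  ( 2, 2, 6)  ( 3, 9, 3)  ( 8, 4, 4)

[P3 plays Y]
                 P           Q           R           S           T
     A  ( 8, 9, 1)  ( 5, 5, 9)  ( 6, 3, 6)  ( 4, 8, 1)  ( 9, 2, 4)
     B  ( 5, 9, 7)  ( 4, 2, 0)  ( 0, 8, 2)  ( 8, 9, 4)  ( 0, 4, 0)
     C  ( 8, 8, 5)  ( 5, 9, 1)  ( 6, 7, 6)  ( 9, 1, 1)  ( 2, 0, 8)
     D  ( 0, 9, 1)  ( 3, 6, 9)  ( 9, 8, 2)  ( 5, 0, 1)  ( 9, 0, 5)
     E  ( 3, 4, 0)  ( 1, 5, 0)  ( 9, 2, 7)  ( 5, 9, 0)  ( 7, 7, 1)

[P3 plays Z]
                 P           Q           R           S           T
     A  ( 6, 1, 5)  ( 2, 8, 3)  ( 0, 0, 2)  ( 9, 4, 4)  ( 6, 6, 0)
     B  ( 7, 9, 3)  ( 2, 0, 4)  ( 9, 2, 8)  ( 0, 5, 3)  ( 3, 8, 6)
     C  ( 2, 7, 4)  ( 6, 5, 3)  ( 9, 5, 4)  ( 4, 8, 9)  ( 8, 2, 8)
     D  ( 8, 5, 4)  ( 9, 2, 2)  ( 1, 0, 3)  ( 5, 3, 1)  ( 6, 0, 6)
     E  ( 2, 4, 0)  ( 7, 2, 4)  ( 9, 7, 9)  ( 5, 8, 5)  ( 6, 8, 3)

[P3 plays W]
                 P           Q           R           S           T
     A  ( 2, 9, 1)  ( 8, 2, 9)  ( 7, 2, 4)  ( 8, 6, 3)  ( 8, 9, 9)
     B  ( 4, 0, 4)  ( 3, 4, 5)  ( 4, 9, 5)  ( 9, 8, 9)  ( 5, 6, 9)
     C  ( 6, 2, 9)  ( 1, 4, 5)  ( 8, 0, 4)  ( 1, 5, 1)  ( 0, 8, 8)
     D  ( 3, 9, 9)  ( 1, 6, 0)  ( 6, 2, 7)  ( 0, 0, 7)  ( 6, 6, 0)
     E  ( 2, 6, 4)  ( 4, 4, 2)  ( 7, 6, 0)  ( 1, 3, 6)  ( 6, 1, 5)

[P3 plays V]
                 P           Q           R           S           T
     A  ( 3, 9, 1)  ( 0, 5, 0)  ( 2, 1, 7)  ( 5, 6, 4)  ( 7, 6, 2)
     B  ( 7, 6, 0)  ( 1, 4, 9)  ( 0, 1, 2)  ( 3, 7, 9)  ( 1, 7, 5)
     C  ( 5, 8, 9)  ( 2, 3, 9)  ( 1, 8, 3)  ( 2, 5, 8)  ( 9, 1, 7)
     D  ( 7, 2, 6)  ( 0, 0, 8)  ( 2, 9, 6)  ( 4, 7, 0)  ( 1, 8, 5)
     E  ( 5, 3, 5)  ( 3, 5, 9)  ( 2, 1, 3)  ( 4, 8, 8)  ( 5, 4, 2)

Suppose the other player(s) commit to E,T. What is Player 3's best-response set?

BR_3 = {W}

u_3(X vs E,T) = 4
u_3(Y vs E,T) = 1
u_3(Z vs E,T) = 3
u_3(W vs E,T) = 5
u_3(V vs E,T) = 2
max payoff 5 at {W}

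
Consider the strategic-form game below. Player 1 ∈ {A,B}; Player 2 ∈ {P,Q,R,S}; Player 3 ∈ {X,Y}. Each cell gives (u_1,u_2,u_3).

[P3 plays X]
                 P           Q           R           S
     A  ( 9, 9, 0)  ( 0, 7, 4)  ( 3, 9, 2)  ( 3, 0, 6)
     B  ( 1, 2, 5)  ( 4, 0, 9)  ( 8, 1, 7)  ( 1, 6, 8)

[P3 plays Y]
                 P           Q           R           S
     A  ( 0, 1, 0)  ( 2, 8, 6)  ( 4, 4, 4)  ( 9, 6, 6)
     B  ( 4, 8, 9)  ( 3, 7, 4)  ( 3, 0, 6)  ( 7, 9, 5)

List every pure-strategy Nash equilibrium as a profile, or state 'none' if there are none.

(A,P,X): NE
(A,P,Y): not NE [P1→B gives 4>0; P2→Q gives 8>1]
(A,Q,X): not NE [P1→B gives 4>0; P2→R gives 9>7; P3→Y gives 6>4]
(A,Q,Y): not NE [P1→B gives 3>2]
(A,R,X): not NE [P1→B gives 8>3; P3→Y gives 4>2]
(A,R,Y): not NE [P2→Q gives 8>4]
(A,S,X): not NE [P2→R gives 9>0]
(A,S,Y): not NE [P2→Q gives 8>6]
(B,P,X): not NE [P1→A gives 9>1; P2→S gives 6>2; P3→Y gives 9>5]
(B,P,Y): not NE [P2→S gives 9>8]
(B,Q,X): not NE [P2→S gives 6>0]
(B,Q,Y): not NE [P2→S gives 9>7; P3→X gives 9>4]
(B,R,X): not NE [P2→S gives 6>1]
(B,R,Y): not NE [P1→A gives 4>3; P2→S gives 9>0; P3→X gives 7>6]
(B,S,X): not NE [P1→A gives 3>1]
(B,S,Y): not NE [P1→A gives 9>7; P3→X gives 8>5]

Nash profiles: (A,P,X)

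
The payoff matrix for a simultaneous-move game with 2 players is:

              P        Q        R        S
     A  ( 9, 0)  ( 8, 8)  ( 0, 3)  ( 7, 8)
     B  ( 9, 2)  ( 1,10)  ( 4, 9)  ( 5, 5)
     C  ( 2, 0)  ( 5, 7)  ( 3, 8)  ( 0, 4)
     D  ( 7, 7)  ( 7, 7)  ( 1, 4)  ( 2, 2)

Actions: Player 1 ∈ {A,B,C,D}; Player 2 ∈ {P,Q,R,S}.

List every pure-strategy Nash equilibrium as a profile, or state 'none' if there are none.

Nash profiles: (A,Q), (A,S)

(A,P): not NE [P2→S gives 8>0]
(A,Q): NE
(A,R): not NE [P1→B gives 4>0; P2→S gives 8>3]
(A,S): NE
(B,P): not NE [P2→Q gives 10>2]
(B,Q): not NE [P1→A gives 8>1]
(B,R): not NE [P2→Q gives 10>9]
(B,S): not NE [P1→A gives 7>5; P2→Q gives 10>5]
(C,P): not NE [P1→B gives 9>2; P2→R gives 8>0]
(C,Q): not NE [P1→A gives 8>5; P2→R gives 8>7]
(C,R): not NE [P1→B gives 4>3]
(C,S): not NE [P1→A gives 7>0; P2→R gives 8>4]
(D,P): not NE [P1→B gives 9>7]
(D,Q): not NE [P1→A gives 8>7]
(D,R): not NE [P1→B gives 4>1; P2→Q gives 7>4]
(D,S): not NE [P1→A gives 7>2; P2→Q gives 7>2]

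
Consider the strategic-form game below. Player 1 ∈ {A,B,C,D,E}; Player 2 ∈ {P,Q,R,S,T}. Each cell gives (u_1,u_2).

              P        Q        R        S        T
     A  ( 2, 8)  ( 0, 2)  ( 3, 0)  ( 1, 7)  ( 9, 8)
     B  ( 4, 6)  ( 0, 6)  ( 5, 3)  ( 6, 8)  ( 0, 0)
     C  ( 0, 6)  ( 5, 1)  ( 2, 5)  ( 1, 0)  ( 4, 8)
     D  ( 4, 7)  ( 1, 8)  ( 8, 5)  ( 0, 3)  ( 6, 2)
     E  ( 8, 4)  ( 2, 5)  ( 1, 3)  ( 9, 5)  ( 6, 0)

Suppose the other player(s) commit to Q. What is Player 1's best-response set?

BR_1 = {C}

u_1(A vs Q) = 0
u_1(B vs Q) = 0
u_1(C vs Q) = 5
u_1(D vs Q) = 1
u_1(E vs Q) = 2
max payoff 5 at {C}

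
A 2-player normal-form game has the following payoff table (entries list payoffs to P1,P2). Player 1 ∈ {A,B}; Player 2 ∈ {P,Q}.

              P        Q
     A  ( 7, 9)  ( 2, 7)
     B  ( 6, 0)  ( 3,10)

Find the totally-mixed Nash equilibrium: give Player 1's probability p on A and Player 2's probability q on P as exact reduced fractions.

P1 indiff ⇒ q·7+(1-q)·2 = q·6+(1-q)·3 ⇒ q(1) = (1-q)(1) ⇒ q = 1/2
P2 indiff ⇒ p·9+(1-p)·0 = p·7+(1-p)·10 ⇒ p(2) = (1-p)(10) ⇒ p = 5/6

P1 mixes 5/6 on A; P2 mixes 1/2 on P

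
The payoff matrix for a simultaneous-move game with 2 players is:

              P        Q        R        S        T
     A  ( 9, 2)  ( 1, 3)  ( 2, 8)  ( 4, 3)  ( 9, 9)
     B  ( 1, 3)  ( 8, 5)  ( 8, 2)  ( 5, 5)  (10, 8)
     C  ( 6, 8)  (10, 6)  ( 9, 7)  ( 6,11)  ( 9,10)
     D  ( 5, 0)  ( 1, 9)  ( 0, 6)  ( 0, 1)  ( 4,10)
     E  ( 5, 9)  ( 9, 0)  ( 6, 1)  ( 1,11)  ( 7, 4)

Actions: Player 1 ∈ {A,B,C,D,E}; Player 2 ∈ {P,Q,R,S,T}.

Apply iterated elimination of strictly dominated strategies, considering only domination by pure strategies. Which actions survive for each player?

Remaining: P1:{B,C} P2:{S,T}

P1 drop D (C beats it: P:6>5 Q:10>1 R:9>0 S:6>0 T:9>4)
P1 drop E (C beats it: P:6>5 Q:10>9 R:9>6 S:6>1 T:9>7)
P2 drop P (S beats it: A:3>2 B:5>3 C:11>8)
P1 drop A (B beats it: Q:8>1 R:8>2 S:5>4 T:10>9)
P2 drop Q (T beats it: B:8>5 C:10>6)
P2 drop R (S beats it: B:5>2 C:11>7)
P1→{B,C} P2→{S,T}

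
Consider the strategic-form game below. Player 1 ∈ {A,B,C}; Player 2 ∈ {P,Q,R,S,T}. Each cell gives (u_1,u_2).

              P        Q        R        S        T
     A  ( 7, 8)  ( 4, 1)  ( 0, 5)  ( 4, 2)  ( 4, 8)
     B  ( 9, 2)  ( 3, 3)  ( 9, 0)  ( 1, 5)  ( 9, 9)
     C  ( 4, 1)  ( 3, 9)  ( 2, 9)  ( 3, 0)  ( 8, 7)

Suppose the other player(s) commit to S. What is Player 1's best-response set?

argmax u_1 = {A}

u_1(A vs S) = 4
u_1(B vs S) = 1
u_1(C vs S) = 3
max payoff 4 at {A}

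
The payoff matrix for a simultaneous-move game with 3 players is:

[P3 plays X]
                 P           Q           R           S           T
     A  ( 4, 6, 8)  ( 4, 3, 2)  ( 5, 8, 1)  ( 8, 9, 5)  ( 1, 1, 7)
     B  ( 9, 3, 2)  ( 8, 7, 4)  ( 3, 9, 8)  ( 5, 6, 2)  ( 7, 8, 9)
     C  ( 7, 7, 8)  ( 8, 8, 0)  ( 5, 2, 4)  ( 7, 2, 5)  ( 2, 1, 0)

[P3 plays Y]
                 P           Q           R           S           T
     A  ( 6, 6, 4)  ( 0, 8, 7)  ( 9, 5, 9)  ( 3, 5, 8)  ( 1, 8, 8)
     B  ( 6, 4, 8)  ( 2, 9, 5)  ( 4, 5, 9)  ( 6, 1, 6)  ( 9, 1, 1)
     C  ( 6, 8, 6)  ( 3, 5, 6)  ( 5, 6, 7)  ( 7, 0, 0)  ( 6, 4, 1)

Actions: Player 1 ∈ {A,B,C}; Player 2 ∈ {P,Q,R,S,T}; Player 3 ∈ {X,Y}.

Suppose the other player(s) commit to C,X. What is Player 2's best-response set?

argmax u_2 = {Q}

u_2(P vs C,X) = 7
u_2(Q vs C,X) = 8
u_2(R vs C,X) = 2
u_2(S vs C,X) = 2
u_2(T vs C,X) = 1
max payoff 8 at {Q}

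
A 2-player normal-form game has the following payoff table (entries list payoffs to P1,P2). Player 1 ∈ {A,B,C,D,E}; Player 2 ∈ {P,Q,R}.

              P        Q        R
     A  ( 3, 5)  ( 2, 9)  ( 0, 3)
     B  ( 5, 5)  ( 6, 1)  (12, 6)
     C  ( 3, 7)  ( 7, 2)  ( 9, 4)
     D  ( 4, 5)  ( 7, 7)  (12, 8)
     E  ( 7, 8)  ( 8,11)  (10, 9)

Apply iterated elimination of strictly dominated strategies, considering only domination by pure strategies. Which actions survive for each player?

P1 drop A (B beats it: P:5>3 Q:6>2 R:12>0)
P1 drop C (E beats it: P:7>3 Q:8>7 R:10>9)
P2 drop P (R beats it: B:6>5 D:8>5 E:9>8)
P1→{B,D,E} P2→{Q,R}

Remaining: P1:{B,D,E} P2:{Q,R}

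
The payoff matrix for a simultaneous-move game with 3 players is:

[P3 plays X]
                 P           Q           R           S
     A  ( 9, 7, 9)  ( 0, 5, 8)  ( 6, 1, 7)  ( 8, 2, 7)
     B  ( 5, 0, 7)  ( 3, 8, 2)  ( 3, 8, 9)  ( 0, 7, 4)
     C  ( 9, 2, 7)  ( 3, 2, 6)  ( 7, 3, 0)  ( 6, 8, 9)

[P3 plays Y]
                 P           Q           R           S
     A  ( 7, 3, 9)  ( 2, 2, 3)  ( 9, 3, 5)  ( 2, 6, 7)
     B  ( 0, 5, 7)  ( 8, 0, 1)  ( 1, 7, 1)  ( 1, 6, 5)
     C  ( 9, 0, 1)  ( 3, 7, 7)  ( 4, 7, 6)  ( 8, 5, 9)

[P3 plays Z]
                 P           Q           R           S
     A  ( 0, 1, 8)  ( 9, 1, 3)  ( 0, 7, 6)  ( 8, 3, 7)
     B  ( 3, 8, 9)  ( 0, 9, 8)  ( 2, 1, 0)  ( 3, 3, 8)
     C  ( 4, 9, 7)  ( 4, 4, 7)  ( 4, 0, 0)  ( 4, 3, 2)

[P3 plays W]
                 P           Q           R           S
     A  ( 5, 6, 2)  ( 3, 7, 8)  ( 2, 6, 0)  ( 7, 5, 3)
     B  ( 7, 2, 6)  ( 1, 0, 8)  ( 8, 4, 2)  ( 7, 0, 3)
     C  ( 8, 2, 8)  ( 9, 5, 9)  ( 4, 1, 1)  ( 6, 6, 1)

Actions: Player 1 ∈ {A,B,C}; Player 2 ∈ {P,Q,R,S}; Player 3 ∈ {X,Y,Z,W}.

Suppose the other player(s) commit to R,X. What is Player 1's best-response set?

u_1(A vs R,X) = 6
u_1(B vs R,X) = 3
u_1(C vs R,X) = 7
max payoff 7 at {C}

P1 best: {C}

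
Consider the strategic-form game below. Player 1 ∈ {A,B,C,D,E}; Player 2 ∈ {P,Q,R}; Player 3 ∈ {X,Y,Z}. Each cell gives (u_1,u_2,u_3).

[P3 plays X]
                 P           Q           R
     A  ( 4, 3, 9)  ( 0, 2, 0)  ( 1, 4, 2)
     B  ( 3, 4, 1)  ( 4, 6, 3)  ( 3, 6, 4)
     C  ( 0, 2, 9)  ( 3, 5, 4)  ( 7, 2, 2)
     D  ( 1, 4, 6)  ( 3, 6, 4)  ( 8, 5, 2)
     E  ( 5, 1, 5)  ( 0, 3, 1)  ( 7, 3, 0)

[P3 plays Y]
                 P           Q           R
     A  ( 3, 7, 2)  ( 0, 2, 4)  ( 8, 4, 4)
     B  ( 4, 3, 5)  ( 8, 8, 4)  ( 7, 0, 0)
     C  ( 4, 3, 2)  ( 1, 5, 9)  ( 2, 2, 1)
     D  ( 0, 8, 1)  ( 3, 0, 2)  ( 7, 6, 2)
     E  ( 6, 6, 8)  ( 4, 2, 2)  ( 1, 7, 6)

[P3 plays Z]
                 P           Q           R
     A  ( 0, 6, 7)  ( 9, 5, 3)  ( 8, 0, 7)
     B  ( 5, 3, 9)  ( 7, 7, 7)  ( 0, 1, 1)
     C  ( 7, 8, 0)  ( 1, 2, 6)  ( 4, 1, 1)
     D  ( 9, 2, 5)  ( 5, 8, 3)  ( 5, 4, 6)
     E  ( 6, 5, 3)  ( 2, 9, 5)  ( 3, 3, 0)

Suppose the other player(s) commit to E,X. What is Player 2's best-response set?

P2 best: {Q,R}

u_2(P vs E,X) = 1
u_2(Q vs E,X) = 3
u_2(R vs E,X) = 3
max payoff 3 at {Q,R}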